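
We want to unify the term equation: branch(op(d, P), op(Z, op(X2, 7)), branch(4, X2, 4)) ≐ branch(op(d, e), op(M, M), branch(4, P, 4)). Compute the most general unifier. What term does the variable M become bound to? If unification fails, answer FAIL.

Decompose branch/3: op(d, P) ≐ op(d, e),  op(Z, op(X2, 7)) ≐ op(M, M),  branch(4, X2, 4) ≐ branch(4, P, 4).
Decompose op/2: d ≐ d,  P ≐ e.
Delete trivial equation d ≐ d.
Bind P := e; substituting into the one remaining equation that mentions P gives: branch(4, X2, 4) ≐ branch(4, e, 4).
Decompose op/2: Z ≐ M,  op(X2, 7) ≐ M.
Bind Z := M; no other remaining equation mentions Z.
Bind M := op(X2, 7); no other remaining equation mentions M. Substituting into the earlier binding gives Z := op(X2, 7).
Decompose branch/3: 4 ≐ 4,  X2 ≐ e,  4 ≐ 4.
Delete trivial equation 4 ≐ 4.
Bind X2 := e; no other remaining equation mentions X2. Substituting into the earlier bindings gives Z := op(e, 7), M := op(e, 7).
Delete trivial equation 4 ≐ 4.
MGU = { P ↦ e, Z ↦ op(e, 7), M ↦ op(e, 7), X2 ↦ e }, so M ↦ op(e, 7).

op(e, 7)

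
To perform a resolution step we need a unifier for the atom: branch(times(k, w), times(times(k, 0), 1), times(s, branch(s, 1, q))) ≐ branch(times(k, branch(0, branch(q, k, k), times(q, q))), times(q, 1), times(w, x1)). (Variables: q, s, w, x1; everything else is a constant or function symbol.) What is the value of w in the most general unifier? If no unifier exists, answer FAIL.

Decompose branch/3: times(k, w) ≐ times(k, branch(0, branch(q, k, k), times(q, q))),  times(times(k, 0), 1) ≐ times(q, 1),  times(s, branch(s, 1, q)) ≐ times(w, x1).
Decompose times/2: k ≐ k,  w ≐ branch(0, branch(q, k, k), times(q, q)).
Delete trivial equation k ≐ k.
Bind w := branch(0, branch(q, k, k), times(q, q)); substituting into the one remaining equation that mentions w gives: times(s, branch(s, 1, q)) ≐ times(branch(0, branch(q, k, k), times(q, q)), x1).
Decompose times/2: times(k, 0) ≐ q,  1 ≐ 1.
Bind q := times(k, 0); substituting into the one remaining equation that mentions q gives: times(s, branch(s, 1, times(k, 0))) ≐ times(branch(0, branch(times(k, 0), k, k), times(times(k, 0), times(k, 0))), x1). Substituting into the earlier binding gives w := branch(0, branch(times(k, 0), k, k), times(times(k, 0), times(k, 0))).
Delete trivial equation 1 ≐ 1.
Decompose times/2: s ≐ branch(0, branch(times(k, 0), k, k), times(times(k, 0), times(k, 0))),  branch(s, 1, times(k, 0)) ≐ x1.
Bind s := branch(0, branch(times(k, 0), k, k), times(times(k, 0), times(k, 0))); substituting into the remaining equation gives: branch(branch(0, branch(times(k, 0), k, k), times(times(k, 0), times(k, 0))), 1, times(k, 0)) ≐ x1.
Bind x1 := branch(branch(0, branch(times(k, 0), k, k), times(times(k, 0), times(k, 0))), 1, times(k, 0)).
MGU = { w -> branch(0, branch(times(k, 0), k, k), times(times(k, 0), times(k, 0))), q -> times(k, 0), s -> branch(0, branch(times(k, 0), k, k), times(times(k, 0), times(k, 0))), x1 -> branch(branch(0, branch(times(k, 0), k, k), times(times(k, 0), times(k, 0))), 1, times(k, 0)) }, so w -> branch(0, branch(times(k, 0), k, k), times(times(k, 0), times(k, 0))).

branch(0, branch(times(k, 0), k, k), times(times(k, 0), times(k, 0)))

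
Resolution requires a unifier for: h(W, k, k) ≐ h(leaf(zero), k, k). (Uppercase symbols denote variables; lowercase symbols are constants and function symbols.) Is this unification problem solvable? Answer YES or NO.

Decompose h/3: W ≐ leaf(zero),  k ≐ k,  k ≐ k.
Bind W := leaf(zero); no other remaining equation mentions W.
Delete trivial equation k ≐ k.
Delete trivial equation k ≐ k.
No equations remain and no clash or occurs-check failure arose, so a unifier exists.

YES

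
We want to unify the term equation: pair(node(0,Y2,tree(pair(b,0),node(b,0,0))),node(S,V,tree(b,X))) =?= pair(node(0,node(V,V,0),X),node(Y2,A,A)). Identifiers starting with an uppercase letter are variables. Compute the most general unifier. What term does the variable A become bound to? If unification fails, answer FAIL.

Decompose pair/2: node(0,Y2,tree(pair(b,0),node(b,0,0))) =?= node(0,node(V,V,0),X),  node(S,V,tree(b,X)) =?= node(Y2,A,A).
Decompose node/3: 0 =?= 0,  Y2 =?= node(V,V,0),  tree(pair(b,0),node(b,0,0)) =?= X.
Delete trivial equation 0 =?= 0.
Bind Y2 := node(V,V,0); substituting into the one remaining equation that mentions Y2 gives: node(S,V,tree(b,X)) =?= node(node(V,V,0),A,A).
Bind X := tree(pair(b,0),node(b,0,0)); substituting into the remaining equation gives: node(S,V,tree(b,tree(pair(b,0),node(b,0,0)))) =?= node(node(V,V,0),A,A).
Decompose node/3: S =?= node(V,V,0),  V =?= A,  tree(b,tree(pair(b,0),node(b,0,0))) =?= A.
Bind S := node(V,V,0); no other remaining equation mentions S.
Bind V := A; no other remaining equation mentions V. Substituting into the earlier bindings gives Y2 := node(A,A,0), S := node(A,A,0).
Bind A := tree(b,tree(pair(b,0),node(b,0,0))). Substituting into the earlier bindings gives Y2 := node(tree(b,tree(pair(b,0),node(b,0,0))),tree(b,tree(pair(b,0),node(b,0,0))),0), S := node(tree(b,tree(pair(b,0),node(b,0,0))),tree(b,tree(pair(b,0),node(b,0,0))),0), V := tree(b,tree(pair(b,0),node(b,0,0))).
MGU = { Y2 -> node(tree(b,tree(pair(b,0),node(b,0,0))),tree(b,tree(pair(b,0),node(b,0,0))),0), X -> tree(pair(b,0),node(b,0,0)), S -> node(tree(b,tree(pair(b,0),node(b,0,0))),tree(b,tree(pair(b,0),node(b,0,0))),0), V -> tree(b,tree(pair(b,0),node(b,0,0))), A -> tree(b,tree(pair(b,0),node(b,0,0))) }, so A -> tree(b,tree(pair(b,0),node(b,0,0))).

tree(b,tree(pair(b,0),node(b,0,0)))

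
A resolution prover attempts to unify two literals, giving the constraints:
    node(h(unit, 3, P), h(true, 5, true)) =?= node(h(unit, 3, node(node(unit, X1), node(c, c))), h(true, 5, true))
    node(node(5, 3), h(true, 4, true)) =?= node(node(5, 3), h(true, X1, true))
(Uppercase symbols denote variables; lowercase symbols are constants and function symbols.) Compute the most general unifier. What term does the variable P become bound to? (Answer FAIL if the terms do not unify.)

Decompose node/2: h(unit, 3, P) =?= h(unit, 3, node(node(unit, X1), node(c, c))),  h(true, 5, true) =?= h(true, 5, true).
Decompose h/3: unit =?= unit,  3 =?= 3,  P =?= node(node(unit, X1), node(c, c)).
Delete trivial equation unit =?= unit.
Delete trivial equation 3 =?= 3.
Bind P := node(node(unit, X1), node(c, c)); no other remaining equation mentions P.
Delete trivial equation h(true, 5, true) =?= h(true, 5, true).
Decompose node/2: node(5, 3) =?= node(5, 3),  h(true, 4, true) =?= h(true, X1, true).
Delete trivial equation node(5, 3) =?= node(5, 3).
Decompose h/3: true =?= true,  4 =?= X1,  true =?= true.
Delete trivial equation true =?= true.
Bind X1 := 4; no other remaining equation mentions X1. Substituting into the earlier binding gives P := node(node(unit, 4), node(c, c)).
Delete trivial equation true =?= true.
MGU = { P := node(node(unit, 4), node(c, c)), X1 := 4 }, so P := node(node(unit, 4), node(c, c)).

node(node(unit, 4), node(c, c))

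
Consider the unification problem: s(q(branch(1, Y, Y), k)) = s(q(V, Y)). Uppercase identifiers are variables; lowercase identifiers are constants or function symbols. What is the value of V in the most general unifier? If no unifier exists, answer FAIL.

Decompose s/1: q(branch(1, Y, Y), k) = q(V, Y).
Decompose q/2: branch(1, Y, Y) = V,  k = Y.
Bind V := branch(1, Y, Y); no other remaining equation mentions V.
Bind Y := k. Substituting into the earlier binding gives V := branch(1, k, k).
MGU = { V := branch(1, k, k), Y := k }, so V := branch(1, k, k).

branch(1, k, k)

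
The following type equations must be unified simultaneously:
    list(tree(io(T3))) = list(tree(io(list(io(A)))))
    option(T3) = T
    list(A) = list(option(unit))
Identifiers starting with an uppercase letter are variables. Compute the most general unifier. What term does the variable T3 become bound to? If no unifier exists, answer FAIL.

Decompose list/1: tree(io(T3)) = tree(io(list(io(A)))).
Decompose tree/1: io(T3) = io(list(io(A))).
Decompose io/1: T3 = list(io(A)).
Bind T3 := list(io(A)); substituting into the one remaining equation that mentions T3 gives: option(list(io(A))) = T.
Bind T := option(list(io(A))); no other remaining equation mentions T.
Decompose list/1: A = option(unit).
Bind A := option(unit). Substituting into the earlier bindings gives T3 := list(io(option(unit))), T := option(list(io(option(unit)))).
MGU = { T3 -> list(io(option(unit))), T -> option(list(io(option(unit)))), A -> option(unit) }, so T3 -> list(io(option(unit))).

list(io(option(unit)))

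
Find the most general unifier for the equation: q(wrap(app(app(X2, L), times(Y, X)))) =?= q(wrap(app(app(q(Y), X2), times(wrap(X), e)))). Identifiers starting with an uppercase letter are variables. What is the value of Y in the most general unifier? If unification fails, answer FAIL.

wrap(e)

Decompose q/1: wrap(app(app(X2, L), times(Y, X))) =?= wrap(app(app(q(Y), X2), times(wrap(X), e))).
Decompose wrap/1: app(app(X2, L), times(Y, X)) =?= app(app(q(Y), X2), times(wrap(X), e)).
Decompose app/2: app(X2, L) =?= app(q(Y), X2),  times(Y, X) =?= times(wrap(X), e).
Decompose app/2: X2 =?= q(Y),  L =?= X2.
Bind X2 := q(Y); substituting into the one remaining equation that mentions X2 gives: L =?= q(Y).
Bind L := q(Y); no other remaining equation mentions L.
Decompose times/2: Y =?= wrap(X),  X =?= e.
Bind Y := wrap(X); no other remaining equation mentions Y. Substituting into the earlier bindings gives X2 := q(wrap(X)), L := q(wrap(X)).
Bind X := e. Substituting into the earlier bindings gives X2 := q(wrap(e)), L := q(wrap(e)), Y := wrap(e).
MGU = { X2 := q(wrap(e)), L := q(wrap(e)), Y := wrap(e), X := e }, so Y := wrap(e).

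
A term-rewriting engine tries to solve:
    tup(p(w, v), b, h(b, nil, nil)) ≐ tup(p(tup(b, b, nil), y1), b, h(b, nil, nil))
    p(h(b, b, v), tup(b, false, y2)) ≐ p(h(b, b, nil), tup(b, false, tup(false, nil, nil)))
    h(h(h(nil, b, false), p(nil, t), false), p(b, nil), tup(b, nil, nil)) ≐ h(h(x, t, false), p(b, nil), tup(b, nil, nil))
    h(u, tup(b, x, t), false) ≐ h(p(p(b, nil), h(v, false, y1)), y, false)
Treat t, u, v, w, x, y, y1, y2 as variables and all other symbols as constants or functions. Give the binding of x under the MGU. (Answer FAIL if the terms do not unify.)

Decompose tup/3: p(w, v) ≐ p(tup(b, b, nil), y1),  b ≐ b,  h(b, nil, nil) ≐ h(b, nil, nil).
Decompose p/2: w ≐ tup(b, b, nil),  v ≐ y1.
Bind w := tup(b, b, nil); no other remaining equation mentions w.
Bind v := y1; substituting into the 2 remaining equations that mention v gives: p(h(b, b, y1), tup(b, false, y2)) ≐ p(h(b, b, nil), tup(b, false, tup(false, nil, nil))),  h(u, tup(b, x, t), false) ≐ h(p(p(b, nil), h(y1, false, y1)), y, false).
Delete trivial equation b ≐ b.
Delete trivial equation h(b, nil, nil) ≐ h(b, nil, nil).
Decompose p/2: h(b, b, y1) ≐ h(b, b, nil),  tup(b, false, y2) ≐ tup(b, false, tup(false, nil, nil)).
Decompose h/3: b ≐ b,  b ≐ b,  y1 ≐ nil.
Delete trivial equation b ≐ b.
Delete trivial equation b ≐ b.
Bind y1 := nil; substituting into the one remaining equation that mentions y1 gives: h(u, tup(b, x, t), false) ≐ h(p(p(b, nil), h(nil, false, nil)), y, false). Substituting into the earlier binding gives v := nil.
Decompose tup/3: b ≐ b,  false ≐ false,  y2 ≐ tup(false, nil, nil).
Delete trivial equation b ≐ b.
Delete trivial equation false ≐ false.
Bind y2 := tup(false, nil, nil); no other remaining equation mentions y2.
Decompose h/3: h(h(nil, b, false), p(nil, t), false) ≐ h(x, t, false),  p(b, nil) ≐ p(b, nil),  tup(b, nil, nil) ≐ tup(b, nil, nil).
Decompose h/3: h(nil, b, false) ≐ x,  p(nil, t) ≐ t,  false ≐ false.
Bind x := h(nil, b, false); substituting into the one remaining equation that mentions x gives: h(u, tup(b, h(nil, b, false), t), false) ≐ h(p(p(b, nil), h(nil, false, nil)), y, false).
Occurs check fails: t occurs in p(nil, t); the equation t ≐ p(nil, t) has no finite solution.

FAIL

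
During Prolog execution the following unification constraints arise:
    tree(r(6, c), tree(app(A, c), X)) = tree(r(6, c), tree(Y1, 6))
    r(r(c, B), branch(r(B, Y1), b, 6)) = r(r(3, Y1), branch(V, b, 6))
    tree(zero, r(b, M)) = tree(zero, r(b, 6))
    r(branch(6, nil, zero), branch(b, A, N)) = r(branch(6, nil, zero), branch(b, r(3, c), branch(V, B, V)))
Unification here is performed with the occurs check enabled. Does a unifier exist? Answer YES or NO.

Decompose tree/2: r(6, c) = r(6, c),  tree(app(A, c), X) = tree(Y1, 6).
Delete trivial equation r(6, c) = r(6, c).
Decompose tree/2: app(A, c) = Y1,  X = 6.
Bind Y1 := app(A, c); substituting into the one remaining equation that mentions Y1 gives: r(r(c, B), branch(r(B, app(A, c)), b, 6)) = r(r(3, app(A, c)), branch(V, b, 6)).
Bind X := 6; no other remaining equation mentions X.
Decompose r/2: r(c, B) = r(3, app(A, c)),  branch(r(B, app(A, c)), b, 6) = branch(V, b, 6).
Decompose r/2: c = 3,  B = app(A, c).
Clash: constants c and 3 differ; no unifier exists.

NO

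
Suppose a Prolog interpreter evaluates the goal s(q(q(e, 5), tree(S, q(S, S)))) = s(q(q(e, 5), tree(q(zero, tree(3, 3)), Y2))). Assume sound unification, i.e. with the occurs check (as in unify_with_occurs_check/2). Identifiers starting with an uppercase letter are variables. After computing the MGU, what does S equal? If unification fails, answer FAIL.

q(zero, tree(3, 3))

Decompose s/1: q(q(e, 5), tree(S, q(S, S))) = q(q(e, 5), tree(q(zero, tree(3, 3)), Y2)).
Decompose q/2: q(e, 5) = q(e, 5),  tree(S, q(S, S)) = tree(q(zero, tree(3, 3)), Y2).
Delete trivial equation q(e, 5) = q(e, 5).
Decompose tree/2: S = q(zero, tree(3, 3)),  q(S, S) = Y2.
Bind S := q(zero, tree(3, 3)); substituting into the remaining equation gives: q(q(zero, tree(3, 3)), q(zero, tree(3, 3))) = Y2.
Bind Y2 := q(q(zero, tree(3, 3)), q(zero, tree(3, 3))).
MGU = { S -> q(zero, tree(3, 3)), Y2 -> q(q(zero, tree(3, 3)), q(zero, tree(3, 3))) }, so S -> q(zero, tree(3, 3)).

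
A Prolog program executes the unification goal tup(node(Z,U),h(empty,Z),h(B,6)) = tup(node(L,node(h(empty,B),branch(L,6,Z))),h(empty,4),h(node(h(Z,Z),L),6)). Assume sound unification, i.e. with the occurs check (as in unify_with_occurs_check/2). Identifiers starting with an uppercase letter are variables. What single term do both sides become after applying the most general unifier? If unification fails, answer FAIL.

tup(node(4,node(h(empty,node(h(4,4),4)),branch(4,6,4))),h(empty,4),h(node(h(4,4),4),6))

Decompose tup/3: node(Z,U) = node(L,node(h(empty,B),branch(L,6,Z))),  h(empty,Z) = h(empty,4),  h(B,6) = h(node(h(Z,Z),L),6).
Decompose node/2: Z = L,  U = node(h(empty,B),branch(L,6,Z)).
Bind Z := L; substituting into the remaining equations gives: U = node(h(empty,B),branch(L,6,L)),  h(empty,L) = h(empty,4),  h(B,6) = h(node(h(L,L),L),6).
Bind U := node(h(empty,B),branch(L,6,L)); no other remaining equation mentions U.
Decompose h/2: empty = empty,  L = 4.
Delete trivial equation empty = empty.
Bind L := 4; substituting into the remaining equation gives: h(B,6) = h(node(h(4,4),4),6). Substituting into the earlier bindings gives Z := 4, U := node(h(empty,B),branch(4,6,4)).
Decompose h/2: B = node(h(4,4),4),  6 = 6.
Bind B := node(h(4,4),4); no other remaining equation mentions B. Substituting into the earlier binding gives U := node(h(empty,node(h(4,4),4)),branch(4,6,4)).
Delete trivial equation 6 = 6.
Applying the MGU to either side gives tup(node(4,node(h(empty,node(h(4,4),4)),branch(4,6,4))),h(empty,4),h(node(h(4,4),4),6)).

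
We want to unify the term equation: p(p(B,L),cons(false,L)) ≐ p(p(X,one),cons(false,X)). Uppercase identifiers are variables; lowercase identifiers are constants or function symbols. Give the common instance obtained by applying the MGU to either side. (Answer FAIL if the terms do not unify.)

p(p(one,one),cons(false,one))

Decompose p/2: p(B,L) ≐ p(X,one),  cons(false,L) ≐ cons(false,X).
Decompose p/2: B ≐ X,  L ≐ one.
Bind B := X; no other remaining equation mentions B.
Bind L := one; substituting into the remaining equation gives: cons(false,one) ≐ cons(false,X).
Decompose cons/2: false ≐ false,  one ≐ X.
Delete trivial equation false ≐ false.
Bind X := one. Substituting into the earlier binding gives B := one.
Applying the MGU to either side gives p(p(one,one),cons(false,one)).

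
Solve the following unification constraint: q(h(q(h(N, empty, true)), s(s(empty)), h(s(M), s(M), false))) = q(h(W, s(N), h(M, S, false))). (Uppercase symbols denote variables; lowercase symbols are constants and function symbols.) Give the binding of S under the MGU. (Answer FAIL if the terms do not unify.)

Decompose q/1: h(q(h(N, empty, true)), s(s(empty)), h(s(M), s(M), false)) = h(W, s(N), h(M, S, false)).
Decompose h/3: q(h(N, empty, true)) = W,  s(s(empty)) = s(N),  h(s(M), s(M), false) = h(M, S, false).
Bind W := q(h(N, empty, true)); no other remaining equation mentions W.
Decompose s/1: s(empty) = N.
Bind N := s(empty); no other remaining equation mentions N. Substituting into the earlier binding gives W := q(h(s(empty), empty, true)).
Decompose h/3: s(M) = M,  s(M) = S,  false = false.
Occurs check fails: M occurs in s(M); the equation M = s(M) has no finite solution.

FAIL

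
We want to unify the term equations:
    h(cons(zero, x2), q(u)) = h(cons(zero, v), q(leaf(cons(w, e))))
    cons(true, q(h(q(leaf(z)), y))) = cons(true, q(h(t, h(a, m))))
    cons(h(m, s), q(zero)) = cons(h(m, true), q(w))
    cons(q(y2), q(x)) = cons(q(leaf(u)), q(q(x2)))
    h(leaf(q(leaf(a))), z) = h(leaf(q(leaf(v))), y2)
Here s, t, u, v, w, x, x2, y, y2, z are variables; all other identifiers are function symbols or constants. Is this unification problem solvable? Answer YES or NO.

Decompose h/2: cons(zero, x2) = cons(zero, v),  q(u) = q(leaf(cons(w, e))).
Decompose cons/2: zero = zero,  x2 = v.
Delete trivial equation zero = zero.
Bind x2 := v; substituting into the one remaining equation that mentions x2 gives: cons(q(y2), q(x)) = cons(q(leaf(u)), q(q(v))).
Decompose q/1: u = leaf(cons(w, e)).
Bind u := leaf(cons(w, e)); substituting into the one remaining equation that mentions u gives: cons(q(y2), q(x)) = cons(q(leaf(leaf(cons(w, e)))), q(q(v))).
Decompose cons/2: true = true,  q(h(q(leaf(z)), y)) = q(h(t, h(a, m))).
Delete trivial equation true = true.
Decompose q/1: h(q(leaf(z)), y) = h(t, h(a, m)).
Decompose h/2: q(leaf(z)) = t,  y = h(a, m).
Bind t := q(leaf(z)); no other remaining equation mentions t.
Bind y := h(a, m); no other remaining equation mentions y.
Decompose cons/2: h(m, s) = h(m, true),  q(zero) = q(w).
Decompose h/2: m = m,  s = true.
Delete trivial equation m = m.
Bind s := true; no other remaining equation mentions s.
Decompose q/1: zero = w.
Bind w := zero; substituting into the one remaining equation that mentions w gives: cons(q(y2), q(x)) = cons(q(leaf(leaf(cons(zero, e)))), q(q(v))). Substituting into the earlier binding gives u := leaf(cons(zero, e)).
Decompose cons/2: q(y2) = q(leaf(leaf(cons(zero, e)))),  q(x) = q(q(v)).
Decompose q/1: y2 = leaf(leaf(cons(zero, e))).
Bind y2 := leaf(leaf(cons(zero, e))); substituting into the one remaining equation that mentions y2 gives: h(leaf(q(leaf(a))), z) = h(leaf(q(leaf(v))), leaf(leaf(cons(zero, e)))).
Decompose q/1: x = q(v).
Bind x := q(v); no other remaining equation mentions x.
Decompose h/2: leaf(q(leaf(a))) = leaf(q(leaf(v))),  z = leaf(leaf(cons(zero, e))).
Decompose leaf/1: q(leaf(a)) = q(leaf(v)).
Decompose q/1: leaf(a) = leaf(v).
Decompose leaf/1: a = v.
Bind v := a; no other remaining equation mentions v. Substituting into the earlier bindings gives x2 := a, x := q(a).
Bind z := leaf(leaf(cons(zero, e))). Substituting into the earlier binding gives t := q(leaf(leaf(leaf(cons(zero, e))))).
No equations remain and no clash or occurs-check failure arose, so a unifier exists.

YES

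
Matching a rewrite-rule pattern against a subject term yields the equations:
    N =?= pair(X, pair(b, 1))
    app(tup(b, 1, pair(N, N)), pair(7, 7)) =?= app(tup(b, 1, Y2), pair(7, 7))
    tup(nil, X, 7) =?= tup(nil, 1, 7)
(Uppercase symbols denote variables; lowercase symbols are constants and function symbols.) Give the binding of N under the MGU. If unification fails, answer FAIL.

pair(1, pair(b, 1))

Bind N := pair(X, pair(b, 1)); substituting into the one remaining equation that mentions N gives: app(tup(b, 1, pair(pair(X, pair(b, 1)), pair(X, pair(b, 1)))), pair(7, 7)) =?= app(tup(b, 1, Y2), pair(7, 7)).
Decompose app/2: tup(b, 1, pair(pair(X, pair(b, 1)), pair(X, pair(b, 1)))) =?= tup(b, 1, Y2),  pair(7, 7) =?= pair(7, 7).
Decompose tup/3: b =?= b,  1 =?= 1,  pair(pair(X, pair(b, 1)), pair(X, pair(b, 1))) =?= Y2.
Delete trivial equation b =?= b.
Delete trivial equation 1 =?= 1.
Bind Y2 := pair(pair(X, pair(b, 1)), pair(X, pair(b, 1))); no other remaining equation mentions Y2.
Delete trivial equation pair(7, 7) =?= pair(7, 7).
Decompose tup/3: nil =?= nil,  X =?= 1,  7 =?= 7.
Delete trivial equation nil =?= nil.
Bind X := 1; no other remaining equation mentions X. Substituting into the earlier bindings gives N := pair(1, pair(b, 1)), Y2 := pair(pair(1, pair(b, 1)), pair(1, pair(b, 1))).
Delete trivial equation 7 =?= 7.
MGU = { N -> pair(1, pair(b, 1)), Y2 -> pair(pair(1, pair(b, 1)), pair(1, pair(b, 1))), X -> 1 }, so N -> pair(1, pair(b, 1)).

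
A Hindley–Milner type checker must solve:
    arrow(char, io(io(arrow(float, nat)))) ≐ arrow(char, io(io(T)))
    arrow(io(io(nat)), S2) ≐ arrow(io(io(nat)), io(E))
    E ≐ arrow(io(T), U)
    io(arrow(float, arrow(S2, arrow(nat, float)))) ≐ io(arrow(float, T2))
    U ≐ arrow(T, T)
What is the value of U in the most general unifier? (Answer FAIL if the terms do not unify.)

Decompose arrow/2: char ≐ char,  io(io(arrow(float, nat))) ≐ io(io(T)).
Delete trivial equation char ≐ char.
Decompose io/1: io(arrow(float, nat)) ≐ io(T).
Decompose io/1: arrow(float, nat) ≐ T.
Bind T := arrow(float, nat); substituting into the 2 remaining equations that mention T gives: E ≐ arrow(io(arrow(float, nat)), U),  U ≐ arrow(arrow(float, nat), arrow(float, nat)).
Decompose arrow/2: io(io(nat)) ≐ io(io(nat)),  S2 ≐ io(E).
Delete trivial equation io(io(nat)) ≐ io(io(nat)).
Bind S2 := io(E); substituting into the one remaining equation that mentions S2 gives: io(arrow(float, arrow(io(E), arrow(nat, float)))) ≐ io(arrow(float, T2)).
Bind E := arrow(io(arrow(float, nat)), U); substituting into the one remaining equation that mentions E gives: io(arrow(float, arrow(io(arrow(io(arrow(float, nat)), U)), arrow(nat, float)))) ≐ io(arrow(float, T2)). Substituting into the earlier binding gives S2 := io(arrow(io(arrow(float, nat)), U)).
Decompose io/1: arrow(float, arrow(io(arrow(io(arrow(float, nat)), U)), arrow(nat, float))) ≐ arrow(float, T2).
Decompose arrow/2: float ≐ float,  arrow(io(arrow(io(arrow(float, nat)), U)), arrow(nat, float)) ≐ T2.
Delete trivial equation float ≐ float.
Bind T2 := arrow(io(arrow(io(arrow(float, nat)), U)), arrow(nat, float)); no other remaining equation mentions T2.
Bind U := arrow(arrow(float, nat), arrow(float, nat)). Substituting into the earlier bindings gives S2 := io(arrow(io(arrow(float, nat)), arrow(arrow(float, nat), arrow(float, nat)))), E := arrow(io(arrow(float, nat)), arrow(arrow(float, nat), arrow(float, nat))), T2 := arrow(io(arrow(io(arrow(float, nat)), arrow(arrow(float, nat), arrow(float, nat)))), arrow(nat, float)).
MGU = { T -> arrow(float, nat), S2 -> io(arrow(io(arrow(float, nat)), arrow(arrow(float, nat), arrow(float, nat)))), E -> arrow(io(arrow(float, nat)), arrow(arrow(float, nat), arrow(float, nat))), T2 -> arrow(io(arrow(io(arrow(float, nat)), arrow(arrow(float, nat), arrow(float, nat)))), arrow(nat, float)), U -> arrow(arrow(float, nat), arrow(float, nat)) }, so U -> arrow(arrow(float, nat), arrow(float, nat)).

arrow(arrow(float, nat), arrow(float, nat))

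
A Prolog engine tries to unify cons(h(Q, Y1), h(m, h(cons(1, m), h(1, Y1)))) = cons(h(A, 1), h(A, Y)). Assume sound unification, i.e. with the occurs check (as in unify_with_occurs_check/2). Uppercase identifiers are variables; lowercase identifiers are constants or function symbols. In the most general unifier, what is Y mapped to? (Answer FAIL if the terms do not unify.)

Decompose cons/2: h(Q, Y1) = h(A, 1),  h(m, h(cons(1, m), h(1, Y1))) = h(A, Y).
Decompose h/2: Q = A,  Y1 = 1.
Bind Q := A; no other remaining equation mentions Q.
Bind Y1 := 1; substituting into the remaining equation gives: h(m, h(cons(1, m), h(1, 1))) = h(A, Y).
Decompose h/2: m = A,  h(cons(1, m), h(1, 1)) = Y.
Bind A := m; no other remaining equation mentions A. Substituting into the earlier binding gives Q := m.
Bind Y := h(cons(1, m), h(1, 1)).
MGU = { Q ↦ m, Y1 ↦ 1, A ↦ m, Y ↦ h(cons(1, m), h(1, 1)) }, so Y ↦ h(cons(1, m), h(1, 1)).

h(cons(1, m), h(1, 1))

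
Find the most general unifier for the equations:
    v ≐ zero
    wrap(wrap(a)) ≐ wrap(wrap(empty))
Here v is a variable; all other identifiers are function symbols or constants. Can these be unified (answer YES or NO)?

Bind v := zero; no other remaining equation mentions v.
Decompose wrap/1: wrap(a) ≐ wrap(empty).
Decompose wrap/1: a ≐ empty.
Clash: constants a and empty differ; no unifier exists.

NO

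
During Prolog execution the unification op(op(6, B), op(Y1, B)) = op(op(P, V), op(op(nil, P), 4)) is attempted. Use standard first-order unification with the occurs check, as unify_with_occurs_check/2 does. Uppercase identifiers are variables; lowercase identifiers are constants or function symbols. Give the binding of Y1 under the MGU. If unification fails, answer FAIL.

Decompose op/2: op(6, B) = op(P, V),  op(Y1, B) = op(op(nil, P), 4).
Decompose op/2: 6 = P,  B = V.
Bind P := 6; substituting into the one remaining equation that mentions P gives: op(Y1, B) = op(op(nil, 6), 4).
Bind B := V; substituting into the remaining equation gives: op(Y1, V) = op(op(nil, 6), 4).
Decompose op/2: Y1 = op(nil, 6),  V = 4.
Bind Y1 := op(nil, 6); no other remaining equation mentions Y1.
Bind V := 4. Substituting into the earlier binding gives B := 4.
MGU = { P -> 6, B -> 4, Y1 -> op(nil, 6), V -> 4 }, so Y1 -> op(nil, 6).

op(nil, 6)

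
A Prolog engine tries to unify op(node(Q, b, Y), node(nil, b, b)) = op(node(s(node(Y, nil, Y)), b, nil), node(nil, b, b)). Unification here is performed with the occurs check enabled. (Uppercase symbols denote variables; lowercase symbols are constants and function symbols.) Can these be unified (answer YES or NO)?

YES

Decompose op/2: node(Q, b, Y) = node(s(node(Y, nil, Y)), b, nil),  node(nil, b, b) = node(nil, b, b).
Decompose node/3: Q = s(node(Y, nil, Y)),  b = b,  Y = nil.
Bind Q := s(node(Y, nil, Y)); no other remaining equation mentions Q.
Delete trivial equation b = b.
Bind Y := nil; no other remaining equation mentions Y. Substituting into the earlier binding gives Q := s(node(nil, nil, nil)).
Delete trivial equation node(nil, b, b) = node(nil, b, b).
No equations remain and no clash or occurs-check failure arose, so a unifier exists.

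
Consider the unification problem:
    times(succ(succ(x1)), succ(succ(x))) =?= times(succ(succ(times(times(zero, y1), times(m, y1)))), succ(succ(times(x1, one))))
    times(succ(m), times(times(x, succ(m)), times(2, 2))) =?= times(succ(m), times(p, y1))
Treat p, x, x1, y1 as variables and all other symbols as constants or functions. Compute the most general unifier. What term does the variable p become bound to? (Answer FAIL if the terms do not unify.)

Decompose times/2: succ(succ(x1)) =?= succ(succ(times(times(zero, y1), times(m, y1)))),  succ(succ(x)) =?= succ(succ(times(x1, one))).
Decompose succ/1: succ(x1) =?= succ(times(times(zero, y1), times(m, y1))).
Decompose succ/1: x1 =?= times(times(zero, y1), times(m, y1)).
Bind x1 := times(times(zero, y1), times(m, y1)); substituting into the one remaining equation that mentions x1 gives: succ(succ(x)) =?= succ(succ(times(times(times(zero, y1), times(m, y1)), one))).
Decompose succ/1: succ(x) =?= succ(times(times(times(zero, y1), times(m, y1)), one)).
Decompose succ/1: x =?= times(times(times(zero, y1), times(m, y1)), one).
Bind x := times(times(times(zero, y1), times(m, y1)), one); substituting into the remaining equation gives: times(succ(m), times(times(times(times(times(zero, y1), times(m, y1)), one), succ(m)), times(2, 2))) =?= times(succ(m), times(p, y1)).
Decompose times/2: succ(m) =?= succ(m),  times(times(times(times(times(zero, y1), times(m, y1)), one), succ(m)), times(2, 2)) =?= times(p, y1).
Delete trivial equation succ(m) =?= succ(m).
Decompose times/2: times(times(times(times(zero, y1), times(m, y1)), one), succ(m)) =?= p,  times(2, 2) =?= y1.
Bind p := times(times(times(times(zero, y1), times(m, y1)), one), succ(m)); no other remaining equation mentions p.
Bind y1 := times(2, 2). Substituting into the earlier bindings gives x1 := times(times(zero, times(2, 2)), times(m, times(2, 2))), x := times(times(times(zero, times(2, 2)), times(m, times(2, 2))), one), p := times(times(times(times(zero, times(2, 2)), times(m, times(2, 2))), one), succ(m)).
MGU = { x1 ↦ times(times(zero, times(2, 2)), times(m, times(2, 2))), x ↦ times(times(times(zero, times(2, 2)), times(m, times(2, 2))), one), p ↦ times(times(times(times(zero, times(2, 2)), times(m, times(2, 2))), one), succ(m)), y1 ↦ times(2, 2) }, so p ↦ times(times(times(times(zero, times(2, 2)), times(m, times(2, 2))), one), succ(m)).

times(times(times(times(zero, times(2, 2)), times(m, times(2, 2))), one), succ(m))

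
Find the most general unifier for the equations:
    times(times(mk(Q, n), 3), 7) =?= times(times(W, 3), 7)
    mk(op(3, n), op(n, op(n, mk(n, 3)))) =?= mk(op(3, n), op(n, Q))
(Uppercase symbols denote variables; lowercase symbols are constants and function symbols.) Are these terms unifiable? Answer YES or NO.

Decompose times/2: times(mk(Q, n), 3) =?= times(W, 3),  7 =?= 7.
Decompose times/2: mk(Q, n) =?= W,  3 =?= 3.
Bind W := mk(Q, n); no other remaining equation mentions W.
Delete trivial equation 3 =?= 3.
Delete trivial equation 7 =?= 7.
Decompose mk/2: op(3, n) =?= op(3, n),  op(n, op(n, mk(n, 3))) =?= op(n, Q).
Delete trivial equation op(3, n) =?= op(3, n).
Decompose op/2: n =?= n,  op(n, mk(n, 3)) =?= Q.
Delete trivial equation n =?= n.
Bind Q := op(n, mk(n, 3)). Substituting into the earlier binding gives W := mk(op(n, mk(n, 3)), n).
No equations remain and no clash or occurs-check failure arose, so a unifier exists.

YES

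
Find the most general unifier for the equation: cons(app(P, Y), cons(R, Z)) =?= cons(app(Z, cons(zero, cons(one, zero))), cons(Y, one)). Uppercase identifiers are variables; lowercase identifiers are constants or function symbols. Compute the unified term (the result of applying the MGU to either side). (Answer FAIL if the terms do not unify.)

cons(app(one, cons(zero, cons(one, zero))), cons(cons(zero, cons(one, zero)), one))

Decompose cons/2: app(P, Y) =?= app(Z, cons(zero, cons(one, zero))),  cons(R, Z) =?= cons(Y, one).
Decompose app/2: P =?= Z,  Y =?= cons(zero, cons(one, zero)).
Bind P := Z; no other remaining equation mentions P.
Bind Y := cons(zero, cons(one, zero)); substituting into the remaining equation gives: cons(R, Z) =?= cons(cons(zero, cons(one, zero)), one).
Decompose cons/2: R =?= cons(zero, cons(one, zero)),  Z =?= one.
Bind R := cons(zero, cons(one, zero)); no other remaining equation mentions R.
Bind Z := one. Substituting into the earlier binding gives P := one.
Applying the MGU to either side gives cons(app(one, cons(zero, cons(one, zero))), cons(cons(zero, cons(one, zero)), one)).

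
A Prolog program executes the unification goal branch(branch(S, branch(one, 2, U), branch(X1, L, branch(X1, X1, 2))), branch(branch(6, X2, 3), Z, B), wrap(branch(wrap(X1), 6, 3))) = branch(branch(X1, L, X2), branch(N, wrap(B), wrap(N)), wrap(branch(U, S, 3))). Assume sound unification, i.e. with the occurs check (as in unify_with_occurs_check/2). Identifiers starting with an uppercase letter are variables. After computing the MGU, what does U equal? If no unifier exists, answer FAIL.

Decompose branch/3: branch(S, branch(one, 2, U), branch(X1, L, branch(X1, X1, 2))) = branch(X1, L, X2),  branch(branch(6, X2, 3), Z, B) = branch(N, wrap(B), wrap(N)),  wrap(branch(wrap(X1), 6, 3)) = wrap(branch(U, S, 3)).
Decompose branch/3: S = X1,  branch(one, 2, U) = L,  branch(X1, L, branch(X1, X1, 2)) = X2.
Bind S := X1; substituting into the one remaining equation that mentions S gives: wrap(branch(wrap(X1), 6, 3)) = wrap(branch(U, X1, 3)).
Bind L := branch(one, 2, U); substituting into the one remaining equation that mentions L gives: branch(X1, branch(one, 2, U), branch(X1, X1, 2)) = X2.
Bind X2 := branch(X1, branch(one, 2, U), branch(X1, X1, 2)); substituting into the one remaining equation that mentions X2 gives: branch(branch(6, branch(X1, branch(one, 2, U), branch(X1, X1, 2)), 3), Z, B) = branch(N, wrap(B), wrap(N)).
Decompose branch/3: branch(6, branch(X1, branch(one, 2, U), branch(X1, X1, 2)), 3) = N,  Z = wrap(B),  B = wrap(N).
Bind N := branch(6, branch(X1, branch(one, 2, U), branch(X1, X1, 2)), 3); substituting into the one remaining equation that mentions N gives: B = wrap(branch(6, branch(X1, branch(one, 2, U), branch(X1, X1, 2)), 3)).
Bind Z := wrap(B); no other remaining equation mentions Z.
Bind B := wrap(branch(6, branch(X1, branch(one, 2, U), branch(X1, X1, 2)), 3)); no other remaining equation mentions B. Substituting into the earlier binding gives Z := wrap(wrap(branch(6, branch(X1, branch(one, 2, U), branch(X1, X1, 2)), 3))).
Decompose wrap/1: branch(wrap(X1), 6, 3) = branch(U, X1, 3).
Decompose branch/3: wrap(X1) = U,  6 = X1,  3 = 3.
Bind U := wrap(X1); no other remaining equation mentions U. Substituting into the earlier bindings gives L := branch(one, 2, wrap(X1)), X2 := branch(X1, branch(one, 2, wrap(X1)), branch(X1, X1, 2)), N := branch(6, branch(X1, branch(one, 2, wrap(X1)), branch(X1, X1, 2)), 3), Z := wrap(wrap(branch(6, branch(X1, branch(one, 2, wrap(X1)), branch(X1, X1, 2)), 3))), B := wrap(branch(6, branch(X1, branch(one, 2, wrap(X1)), branch(X1, X1, 2)), 3)).
Bind X1 := 6; no other remaining equation mentions X1. Substituting into the earlier bindings gives S := 6, L := branch(one, 2, wrap(6)), X2 := branch(6, branch(one, 2, wrap(6)), branch(6, 6, 2)), N := branch(6, branch(6, branch(one, 2, wrap(6)), branch(6, 6, 2)), 3), Z := wrap(wrap(branch(6, branch(6, branch(one, 2, wrap(6)), branch(6, 6, 2)), 3))), B := wrap(branch(6, branch(6, branch(one, 2, wrap(6)), branch(6, 6, 2)), 3)), U := wrap(6).
Delete trivial equation 3 = 3.
MGU = { S = 6, L = branch(one, 2, wrap(6)), X2 = branch(6, branch(one, 2, wrap(6)), branch(6, 6, 2)), N = branch(6, branch(6, branch(one, 2, wrap(6)), branch(6, 6, 2)), 3), Z = wrap(wrap(branch(6, branch(6, branch(one, 2, wrap(6)), branch(6, 6, 2)), 3))), B = wrap(branch(6, branch(6, branch(one, 2, wrap(6)), branch(6, 6, 2)), 3)), U = wrap(6), X1 = 6 }, so U = wrap(6).

wrap(6)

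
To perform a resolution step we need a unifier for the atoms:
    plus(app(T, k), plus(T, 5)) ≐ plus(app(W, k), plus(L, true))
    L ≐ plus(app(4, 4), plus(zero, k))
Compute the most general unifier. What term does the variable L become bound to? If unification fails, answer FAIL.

FAIL

Decompose plus/2: app(T, k) ≐ app(W, k),  plus(T, 5) ≐ plus(L, true).
Decompose app/2: T ≐ W,  k ≐ k.
Bind T := W; substituting into the one remaining equation that mentions T gives: plus(W, 5) ≐ plus(L, true).
Delete trivial equation k ≐ k.
Decompose plus/2: W ≐ L,  5 ≐ true.
Bind W := L; no other remaining equation mentions W. Substituting into the earlier binding gives T := L.
Clash: constants 5 and true differ; no unifier exists.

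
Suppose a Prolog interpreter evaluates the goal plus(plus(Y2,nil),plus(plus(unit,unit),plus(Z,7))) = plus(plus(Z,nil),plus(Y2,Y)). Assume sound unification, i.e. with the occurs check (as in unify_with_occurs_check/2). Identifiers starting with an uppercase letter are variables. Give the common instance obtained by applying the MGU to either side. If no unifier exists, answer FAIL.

plus(plus(plus(unit,unit),nil),plus(plus(unit,unit),plus(plus(unit,unit),7)))

Decompose plus/2: plus(Y2,nil) = plus(Z,nil),  plus(plus(unit,unit),plus(Z,7)) = plus(Y2,Y).
Decompose plus/2: Y2 = Z,  nil = nil.
Bind Y2 := Z; substituting into the one remaining equation that mentions Y2 gives: plus(plus(unit,unit),plus(Z,7)) = plus(Z,Y).
Delete trivial equation nil = nil.
Decompose plus/2: plus(unit,unit) = Z,  plus(Z,7) = Y.
Bind Z := plus(unit,unit); substituting into the remaining equation gives: plus(plus(unit,unit),7) = Y. Substituting into the earlier binding gives Y2 := plus(unit,unit).
Bind Y := plus(plus(unit,unit),7).
Applying the MGU to either side gives plus(plus(plus(unit,unit),nil),plus(plus(unit,unit),plus(plus(unit,unit),7))).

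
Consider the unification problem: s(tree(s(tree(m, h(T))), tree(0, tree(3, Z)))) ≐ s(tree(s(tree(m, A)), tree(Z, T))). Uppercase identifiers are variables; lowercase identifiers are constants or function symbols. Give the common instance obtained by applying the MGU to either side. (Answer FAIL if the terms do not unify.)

s(tree(s(tree(m, h(tree(3, 0)))), tree(0, tree(3, 0))))

Decompose s/1: tree(s(tree(m, h(T))), tree(0, tree(3, Z))) ≐ tree(s(tree(m, A)), tree(Z, T)).
Decompose tree/2: s(tree(m, h(T))) ≐ s(tree(m, A)),  tree(0, tree(3, Z)) ≐ tree(Z, T).
Decompose s/1: tree(m, h(T)) ≐ tree(m, A).
Decompose tree/2: m ≐ m,  h(T) ≐ A.
Delete trivial equation m ≐ m.
Bind A := h(T); no other remaining equation mentions A.
Decompose tree/2: 0 ≐ Z,  tree(3, Z) ≐ T.
Bind Z := 0; substituting into the remaining equation gives: tree(3, 0) ≐ T.
Bind T := tree(3, 0). Substituting into the earlier binding gives A := h(tree(3, 0)).
Applying the MGU to either side gives s(tree(s(tree(m, h(tree(3, 0)))), tree(0, tree(3, 0)))).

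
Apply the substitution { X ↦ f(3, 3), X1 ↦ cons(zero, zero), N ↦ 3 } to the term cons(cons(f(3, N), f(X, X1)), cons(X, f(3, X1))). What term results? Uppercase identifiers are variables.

Replace each occurrence of X with f(3, 3).
Replace each occurrence of X1 with cons(zero, zero).
Replace each occurrence of N with 3.
Result: cons(cons(f(3, 3), f(f(3, 3), cons(zero, zero))), cons(f(3, 3), f(3, cons(zero, zero)))).

cons(cons(f(3, 3), f(f(3, 3), cons(zero, zero))), cons(f(3, 3), f(3, cons(zero, zero))))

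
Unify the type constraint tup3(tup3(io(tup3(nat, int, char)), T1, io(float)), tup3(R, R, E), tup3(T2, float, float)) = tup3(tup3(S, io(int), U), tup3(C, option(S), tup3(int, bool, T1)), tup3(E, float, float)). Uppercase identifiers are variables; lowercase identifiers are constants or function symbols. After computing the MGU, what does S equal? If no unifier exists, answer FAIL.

Decompose tup3/3: tup3(io(tup3(nat, int, char)), T1, io(float)) = tup3(S, io(int), U),  tup3(R, R, E) = tup3(C, option(S), tup3(int, bool, T1)),  tup3(T2, float, float) = tup3(E, float, float).
Decompose tup3/3: io(tup3(nat, int, char)) = S,  T1 = io(int),  io(float) = U.
Bind S := io(tup3(nat, int, char)); substituting into the one remaining equation that mentions S gives: tup3(R, R, E) = tup3(C, option(io(tup3(nat, int, char))), tup3(int, bool, T1)).
Bind T1 := io(int); substituting into the one remaining equation that mentions T1 gives: tup3(R, R, E) = tup3(C, option(io(tup3(nat, int, char))), tup3(int, bool, io(int))).
Bind U := io(float); no other remaining equation mentions U.
Decompose tup3/3: R = C,  R = option(io(tup3(nat, int, char))),  E = tup3(int, bool, io(int)).
Bind R := C; substituting into the one remaining equation that mentions R gives: C = option(io(tup3(nat, int, char))).
Bind C := option(io(tup3(nat, int, char))); no other remaining equation mentions C. Substituting into the earlier binding gives R := option(io(tup3(nat, int, char))).
Bind E := tup3(int, bool, io(int)); substituting into the remaining equation gives: tup3(T2, float, float) = tup3(tup3(int, bool, io(int)), float, float).
Decompose tup3/3: T2 = tup3(int, bool, io(int)),  float = float,  float = float.
Bind T2 := tup3(int, bool, io(int)); no other remaining equation mentions T2.
Delete trivial equation float = float.
Delete trivial equation float = float.
MGU = { S := io(tup3(nat, int, char)), T1 := io(int), U := io(float), R := option(io(tup3(nat, int, char))), C := option(io(tup3(nat, int, char))), E := tup3(int, bool, io(int)), T2 := tup3(int, bool, io(int)) }, so S := io(tup3(nat, int, char)).

io(tup3(nat, int, char))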